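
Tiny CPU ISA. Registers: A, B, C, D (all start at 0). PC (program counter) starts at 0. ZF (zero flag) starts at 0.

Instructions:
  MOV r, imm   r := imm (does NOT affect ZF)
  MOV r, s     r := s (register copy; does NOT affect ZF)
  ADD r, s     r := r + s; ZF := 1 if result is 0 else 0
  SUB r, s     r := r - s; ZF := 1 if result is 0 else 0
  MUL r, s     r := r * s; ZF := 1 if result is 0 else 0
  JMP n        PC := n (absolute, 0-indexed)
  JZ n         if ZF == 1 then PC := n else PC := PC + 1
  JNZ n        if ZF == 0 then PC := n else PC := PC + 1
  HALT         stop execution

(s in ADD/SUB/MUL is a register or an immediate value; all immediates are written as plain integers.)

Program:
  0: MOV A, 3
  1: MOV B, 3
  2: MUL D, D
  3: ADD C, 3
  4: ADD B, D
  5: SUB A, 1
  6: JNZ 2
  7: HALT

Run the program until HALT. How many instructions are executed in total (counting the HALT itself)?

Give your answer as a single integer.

Step 1: PC=0 exec 'MOV A, 3'. After: A=3 B=0 C=0 D=0 ZF=0 PC=1
Step 2: PC=1 exec 'MOV B, 3'. After: A=3 B=3 C=0 D=0 ZF=0 PC=2
Step 3: PC=2 exec 'MUL D, D'. After: A=3 B=3 C=0 D=0 ZF=1 PC=3
Step 4: PC=3 exec 'ADD C, 3'. After: A=3 B=3 C=3 D=0 ZF=0 PC=4
Step 5: PC=4 exec 'ADD B, D'. After: A=3 B=3 C=3 D=0 ZF=0 PC=5
Step 6: PC=5 exec 'SUB A, 1'. After: A=2 B=3 C=3 D=0 ZF=0 PC=6
Step 7: PC=6 exec 'JNZ 2'. After: A=2 B=3 C=3 D=0 ZF=0 PC=2
Step 8: PC=2 exec 'MUL D, D'. After: A=2 B=3 C=3 D=0 ZF=1 PC=3
Step 9: PC=3 exec 'ADD C, 3'. After: A=2 B=3 C=6 D=0 ZF=0 PC=4
Step 10: PC=4 exec 'ADD B, D'. After: A=2 B=3 C=6 D=0 ZF=0 PC=5
Step 11: PC=5 exec 'SUB A, 1'. After: A=1 B=3 C=6 D=0 ZF=0 PC=6
Step 12: PC=6 exec 'JNZ 2'. After: A=1 B=3 C=6 D=0 ZF=0 PC=2
Step 13: PC=2 exec 'MUL D, D'. After: A=1 B=3 C=6 D=0 ZF=1 PC=3
Step 14: PC=3 exec 'ADD C, 3'. After: A=1 B=3 C=9 D=0 ZF=0 PC=4
Step 15: PC=4 exec 'ADD B, D'. After: A=1 B=3 C=9 D=0 ZF=0 PC=5
Step 16: PC=5 exec 'SUB A, 1'. After: A=0 B=3 C=9 D=0 ZF=1 PC=6
Step 17: PC=6 exec 'JNZ 2'. After: A=0 B=3 C=9 D=0 ZF=1 PC=7
Step 18: PC=7 exec 'HALT'. After: A=0 B=3 C=9 D=0 ZF=1 PC=7 HALTED
Total instructions executed: 18

Answer: 18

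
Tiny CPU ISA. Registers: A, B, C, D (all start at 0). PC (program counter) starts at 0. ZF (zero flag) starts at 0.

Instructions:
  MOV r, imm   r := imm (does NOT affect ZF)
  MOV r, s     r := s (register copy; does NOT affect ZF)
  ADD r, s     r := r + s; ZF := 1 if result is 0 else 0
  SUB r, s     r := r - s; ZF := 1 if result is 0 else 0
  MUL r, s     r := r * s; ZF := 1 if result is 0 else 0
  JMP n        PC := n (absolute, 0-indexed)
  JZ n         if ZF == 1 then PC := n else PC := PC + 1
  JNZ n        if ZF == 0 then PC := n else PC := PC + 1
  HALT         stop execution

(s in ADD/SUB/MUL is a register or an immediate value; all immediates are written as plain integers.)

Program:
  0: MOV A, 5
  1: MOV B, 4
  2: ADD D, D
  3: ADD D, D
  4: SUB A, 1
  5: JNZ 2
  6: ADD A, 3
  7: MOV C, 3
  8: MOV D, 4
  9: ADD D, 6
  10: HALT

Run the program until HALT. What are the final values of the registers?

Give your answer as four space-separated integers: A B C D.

Answer: 3 4 3 10

Derivation:
Step 1: PC=0 exec 'MOV A, 5'. After: A=5 B=0 C=0 D=0 ZF=0 PC=1
Step 2: PC=1 exec 'MOV B, 4'. After: A=5 B=4 C=0 D=0 ZF=0 PC=2
Step 3: PC=2 exec 'ADD D, D'. After: A=5 B=4 C=0 D=0 ZF=1 PC=3
Step 4: PC=3 exec 'ADD D, D'. After: A=5 B=4 C=0 D=0 ZF=1 PC=4
Step 5: PC=4 exec 'SUB A, 1'. After: A=4 B=4 C=0 D=0 ZF=0 PC=5
Step 6: PC=5 exec 'JNZ 2'. After: A=4 B=4 C=0 D=0 ZF=0 PC=2
Step 7: PC=2 exec 'ADD D, D'. After: A=4 B=4 C=0 D=0 ZF=1 PC=3
Step 8: PC=3 exec 'ADD D, D'. After: A=4 B=4 C=0 D=0 ZF=1 PC=4
Step 9: PC=4 exec 'SUB A, 1'. After: A=3 B=4 C=0 D=0 ZF=0 PC=5
Step 10: PC=5 exec 'JNZ 2'. After: A=3 B=4 C=0 D=0 ZF=0 PC=2
Step 11: PC=2 exec 'ADD D, D'. After: A=3 B=4 C=0 D=0 ZF=1 PC=3
Step 12: PC=3 exec 'ADD D, D'. After: A=3 B=4 C=0 D=0 ZF=1 PC=4
Step 13: PC=4 exec 'SUB A, 1'. After: A=2 B=4 C=0 D=0 ZF=0 PC=5
Step 14: PC=5 exec 'JNZ 2'. After: A=2 B=4 C=0 D=0 ZF=0 PC=2
Step 15: PC=2 exec 'ADD D, D'. After: A=2 B=4 C=0 D=0 ZF=1 PC=3
Step 16: PC=3 exec 'ADD D, D'. After: A=2 B=4 C=0 D=0 ZF=1 PC=4
Step 17: PC=4 exec 'SUB A, 1'. After: A=1 B=4 C=0 D=0 ZF=0 PC=5
Step 18: PC=5 exec 'JNZ 2'. After: A=1 B=4 C=0 D=0 ZF=0 PC=2
Step 19: PC=2 exec 'ADD D, D'. After: A=1 B=4 C=0 D=0 ZF=1 PC=3
Step 20: PC=3 exec 'ADD D, D'. After: A=1 B=4 C=0 D=0 ZF=1 PC=4
Step 21: PC=4 exec 'SUB A, 1'. After: A=0 B=4 C=0 D=0 ZF=1 PC=5
Step 22: PC=5 exec 'JNZ 2'. After: A=0 B=4 C=0 D=0 ZF=1 PC=6
Step 23: PC=6 exec 'ADD A, 3'. After: A=3 B=4 C=0 D=0 ZF=0 PC=7
Step 24: PC=7 exec 'MOV C, 3'. After: A=3 B=4 C=3 D=0 ZF=0 PC=8
Step 25: PC=8 exec 'MOV D, 4'. After: A=3 B=4 C=3 D=4 ZF=0 PC=9
Step 26: PC=9 exec 'ADD D, 6'. After: A=3 B=4 C=3 D=10 ZF=0 PC=10
Step 27: PC=10 exec 'HALT'. After: A=3 B=4 C=3 D=10 ZF=0 PC=10 HALTED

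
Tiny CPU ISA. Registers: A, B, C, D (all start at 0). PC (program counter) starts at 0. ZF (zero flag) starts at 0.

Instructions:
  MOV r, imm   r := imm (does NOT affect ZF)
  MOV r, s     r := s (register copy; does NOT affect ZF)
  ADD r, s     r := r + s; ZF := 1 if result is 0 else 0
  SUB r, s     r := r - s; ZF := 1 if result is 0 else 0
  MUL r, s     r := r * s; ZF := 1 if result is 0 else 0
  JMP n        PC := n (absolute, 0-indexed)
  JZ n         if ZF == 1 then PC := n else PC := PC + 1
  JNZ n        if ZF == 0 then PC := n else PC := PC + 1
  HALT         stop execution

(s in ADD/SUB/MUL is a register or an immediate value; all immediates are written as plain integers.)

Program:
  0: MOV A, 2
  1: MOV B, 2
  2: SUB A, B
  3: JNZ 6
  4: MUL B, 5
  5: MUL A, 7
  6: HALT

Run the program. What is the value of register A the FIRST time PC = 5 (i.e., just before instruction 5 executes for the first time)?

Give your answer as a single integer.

Step 1: PC=0 exec 'MOV A, 2'. After: A=2 B=0 C=0 D=0 ZF=0 PC=1
Step 2: PC=1 exec 'MOV B, 2'. After: A=2 B=2 C=0 D=0 ZF=0 PC=2
Step 3: PC=2 exec 'SUB A, B'. After: A=0 B=2 C=0 D=0 ZF=1 PC=3
Step 4: PC=3 exec 'JNZ 6'. After: A=0 B=2 C=0 D=0 ZF=1 PC=4
Step 5: PC=4 exec 'MUL B, 5'. After: A=0 B=10 C=0 D=0 ZF=0 PC=5
First time PC=5: A=0

0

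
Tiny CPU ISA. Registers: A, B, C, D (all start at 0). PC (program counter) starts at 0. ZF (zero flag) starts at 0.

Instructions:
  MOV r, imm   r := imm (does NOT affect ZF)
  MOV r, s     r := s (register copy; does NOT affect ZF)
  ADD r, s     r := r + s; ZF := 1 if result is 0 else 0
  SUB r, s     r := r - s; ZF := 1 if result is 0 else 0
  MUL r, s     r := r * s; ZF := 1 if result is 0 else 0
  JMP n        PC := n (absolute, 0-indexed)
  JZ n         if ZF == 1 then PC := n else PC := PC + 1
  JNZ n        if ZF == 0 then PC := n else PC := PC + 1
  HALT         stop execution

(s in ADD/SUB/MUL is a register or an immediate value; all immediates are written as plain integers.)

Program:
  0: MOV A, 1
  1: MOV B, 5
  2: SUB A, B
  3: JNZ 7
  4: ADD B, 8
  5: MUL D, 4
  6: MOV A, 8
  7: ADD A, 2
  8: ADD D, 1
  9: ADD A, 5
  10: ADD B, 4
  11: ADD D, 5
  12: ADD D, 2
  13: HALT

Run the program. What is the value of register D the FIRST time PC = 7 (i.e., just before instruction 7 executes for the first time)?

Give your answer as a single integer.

Step 1: PC=0 exec 'MOV A, 1'. After: A=1 B=0 C=0 D=0 ZF=0 PC=1
Step 2: PC=1 exec 'MOV B, 5'. After: A=1 B=5 C=0 D=0 ZF=0 PC=2
Step 3: PC=2 exec 'SUB A, B'. After: A=-4 B=5 C=0 D=0 ZF=0 PC=3
Step 4: PC=3 exec 'JNZ 7'. After: A=-4 B=5 C=0 D=0 ZF=0 PC=7
First time PC=7: D=0

0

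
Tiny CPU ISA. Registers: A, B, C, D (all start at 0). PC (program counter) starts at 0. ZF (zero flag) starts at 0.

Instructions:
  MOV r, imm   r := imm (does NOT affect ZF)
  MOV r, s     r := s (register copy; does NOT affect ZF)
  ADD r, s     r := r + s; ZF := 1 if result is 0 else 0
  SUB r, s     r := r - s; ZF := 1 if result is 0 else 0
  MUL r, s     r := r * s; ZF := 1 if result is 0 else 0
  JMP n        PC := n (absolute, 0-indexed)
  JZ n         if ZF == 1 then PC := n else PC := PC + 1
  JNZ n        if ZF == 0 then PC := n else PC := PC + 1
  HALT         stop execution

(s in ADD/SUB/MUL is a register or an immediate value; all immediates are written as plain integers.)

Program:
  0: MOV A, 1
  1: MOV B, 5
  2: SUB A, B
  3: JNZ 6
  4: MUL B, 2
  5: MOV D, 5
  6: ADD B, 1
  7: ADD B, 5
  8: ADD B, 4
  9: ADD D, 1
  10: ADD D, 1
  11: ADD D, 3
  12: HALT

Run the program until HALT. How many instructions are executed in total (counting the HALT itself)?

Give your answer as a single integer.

Step 1: PC=0 exec 'MOV A, 1'. After: A=1 B=0 C=0 D=0 ZF=0 PC=1
Step 2: PC=1 exec 'MOV B, 5'. After: A=1 B=5 C=0 D=0 ZF=0 PC=2
Step 3: PC=2 exec 'SUB A, B'. After: A=-4 B=5 C=0 D=0 ZF=0 PC=3
Step 4: PC=3 exec 'JNZ 6'. After: A=-4 B=5 C=0 D=0 ZF=0 PC=6
Step 5: PC=6 exec 'ADD B, 1'. After: A=-4 B=6 C=0 D=0 ZF=0 PC=7
Step 6: PC=7 exec 'ADD B, 5'. After: A=-4 B=11 C=0 D=0 ZF=0 PC=8
Step 7: PC=8 exec 'ADD B, 4'. After: A=-4 B=15 C=0 D=0 ZF=0 PC=9
Step 8: PC=9 exec 'ADD D, 1'. After: A=-4 B=15 C=0 D=1 ZF=0 PC=10
Step 9: PC=10 exec 'ADD D, 1'. After: A=-4 B=15 C=0 D=2 ZF=0 PC=11
Step 10: PC=11 exec 'ADD D, 3'. After: A=-4 B=15 C=0 D=5 ZF=0 PC=12
Step 11: PC=12 exec 'HALT'. After: A=-4 B=15 C=0 D=5 ZF=0 PC=12 HALTED
Total instructions executed: 11

Answer: 11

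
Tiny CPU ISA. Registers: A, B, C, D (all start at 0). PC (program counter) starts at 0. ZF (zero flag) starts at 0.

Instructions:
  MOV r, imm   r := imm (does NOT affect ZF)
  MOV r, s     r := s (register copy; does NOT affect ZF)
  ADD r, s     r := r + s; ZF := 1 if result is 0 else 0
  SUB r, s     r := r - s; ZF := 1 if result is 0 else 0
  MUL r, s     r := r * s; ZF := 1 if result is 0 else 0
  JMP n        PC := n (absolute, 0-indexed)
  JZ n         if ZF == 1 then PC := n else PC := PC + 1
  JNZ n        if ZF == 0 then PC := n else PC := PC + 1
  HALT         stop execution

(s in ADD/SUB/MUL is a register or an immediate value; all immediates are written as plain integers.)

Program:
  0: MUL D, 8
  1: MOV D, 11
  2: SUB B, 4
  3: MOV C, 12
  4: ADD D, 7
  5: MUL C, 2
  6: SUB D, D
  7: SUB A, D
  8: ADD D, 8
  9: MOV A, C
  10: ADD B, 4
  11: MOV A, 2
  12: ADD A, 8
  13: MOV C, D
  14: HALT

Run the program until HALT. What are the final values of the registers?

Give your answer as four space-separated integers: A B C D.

Step 1: PC=0 exec 'MUL D, 8'. After: A=0 B=0 C=0 D=0 ZF=1 PC=1
Step 2: PC=1 exec 'MOV D, 11'. After: A=0 B=0 C=0 D=11 ZF=1 PC=2
Step 3: PC=2 exec 'SUB B, 4'. After: A=0 B=-4 C=0 D=11 ZF=0 PC=3
Step 4: PC=3 exec 'MOV C, 12'. After: A=0 B=-4 C=12 D=11 ZF=0 PC=4
Step 5: PC=4 exec 'ADD D, 7'. After: A=0 B=-4 C=12 D=18 ZF=0 PC=5
Step 6: PC=5 exec 'MUL C, 2'. After: A=0 B=-4 C=24 D=18 ZF=0 PC=6
Step 7: PC=6 exec 'SUB D, D'. After: A=0 B=-4 C=24 D=0 ZF=1 PC=7
Step 8: PC=7 exec 'SUB A, D'. After: A=0 B=-4 C=24 D=0 ZF=1 PC=8
Step 9: PC=8 exec 'ADD D, 8'. After: A=0 B=-4 C=24 D=8 ZF=0 PC=9
Step 10: PC=9 exec 'MOV A, C'. After: A=24 B=-4 C=24 D=8 ZF=0 PC=10
Step 11: PC=10 exec 'ADD B, 4'. After: A=24 B=0 C=24 D=8 ZF=1 PC=11
Step 12: PC=11 exec 'MOV A, 2'. After: A=2 B=0 C=24 D=8 ZF=1 PC=12
Step 13: PC=12 exec 'ADD A, 8'. After: A=10 B=0 C=24 D=8 ZF=0 PC=13
Step 14: PC=13 exec 'MOV C, D'. After: A=10 B=0 C=8 D=8 ZF=0 PC=14
Step 15: PC=14 exec 'HALT'. After: A=10 B=0 C=8 D=8 ZF=0 PC=14 HALTED

Answer: 10 0 8 8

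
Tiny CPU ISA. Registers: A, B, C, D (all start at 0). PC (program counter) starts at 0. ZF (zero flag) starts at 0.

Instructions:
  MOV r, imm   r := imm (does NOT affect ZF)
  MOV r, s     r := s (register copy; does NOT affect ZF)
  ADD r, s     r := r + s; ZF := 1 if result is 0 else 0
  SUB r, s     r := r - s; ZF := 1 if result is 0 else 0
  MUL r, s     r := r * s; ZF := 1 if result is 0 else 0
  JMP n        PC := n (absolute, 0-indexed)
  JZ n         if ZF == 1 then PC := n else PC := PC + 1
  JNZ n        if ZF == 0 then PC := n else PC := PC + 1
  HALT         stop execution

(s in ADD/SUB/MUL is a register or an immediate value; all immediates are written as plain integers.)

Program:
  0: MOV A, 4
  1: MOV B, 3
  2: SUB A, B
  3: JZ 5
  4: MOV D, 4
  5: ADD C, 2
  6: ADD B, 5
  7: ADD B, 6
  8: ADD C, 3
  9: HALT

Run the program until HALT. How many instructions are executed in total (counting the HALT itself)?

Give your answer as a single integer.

Answer: 10

Derivation:
Step 1: PC=0 exec 'MOV A, 4'. After: A=4 B=0 C=0 D=0 ZF=0 PC=1
Step 2: PC=1 exec 'MOV B, 3'. After: A=4 B=3 C=0 D=0 ZF=0 PC=2
Step 3: PC=2 exec 'SUB A, B'. After: A=1 B=3 C=0 D=0 ZF=0 PC=3
Step 4: PC=3 exec 'JZ 5'. After: A=1 B=3 C=0 D=0 ZF=0 PC=4
Step 5: PC=4 exec 'MOV D, 4'. After: A=1 B=3 C=0 D=4 ZF=0 PC=5
Step 6: PC=5 exec 'ADD C, 2'. After: A=1 B=3 C=2 D=4 ZF=0 PC=6
Step 7: PC=6 exec 'ADD B, 5'. After: A=1 B=8 C=2 D=4 ZF=0 PC=7
Step 8: PC=7 exec 'ADD B, 6'. After: A=1 B=14 C=2 D=4 ZF=0 PC=8
Step 9: PC=8 exec 'ADD C, 3'. After: A=1 B=14 C=5 D=4 ZF=0 PC=9
Step 10: PC=9 exec 'HALT'. After: A=1 B=14 C=5 D=4 ZF=0 PC=9 HALTED
Total instructions executed: 10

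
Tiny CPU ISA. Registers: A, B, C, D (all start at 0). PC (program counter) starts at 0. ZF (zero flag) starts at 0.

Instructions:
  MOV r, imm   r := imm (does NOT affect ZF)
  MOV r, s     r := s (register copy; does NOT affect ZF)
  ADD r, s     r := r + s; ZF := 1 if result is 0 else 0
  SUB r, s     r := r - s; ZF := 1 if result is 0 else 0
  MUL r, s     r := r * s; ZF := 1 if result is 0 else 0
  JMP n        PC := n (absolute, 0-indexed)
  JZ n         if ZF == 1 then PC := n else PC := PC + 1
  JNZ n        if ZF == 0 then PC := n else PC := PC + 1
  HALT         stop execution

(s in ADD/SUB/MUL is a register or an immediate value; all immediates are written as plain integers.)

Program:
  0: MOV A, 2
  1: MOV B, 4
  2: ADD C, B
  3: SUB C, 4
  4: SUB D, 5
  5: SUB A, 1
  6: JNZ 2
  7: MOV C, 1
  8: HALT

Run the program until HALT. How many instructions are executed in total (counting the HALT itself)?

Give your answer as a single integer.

Answer: 14

Derivation:
Step 1: PC=0 exec 'MOV A, 2'. After: A=2 B=0 C=0 D=0 ZF=0 PC=1
Step 2: PC=1 exec 'MOV B, 4'. After: A=2 B=4 C=0 D=0 ZF=0 PC=2
Step 3: PC=2 exec 'ADD C, B'. After: A=2 B=4 C=4 D=0 ZF=0 PC=3
Step 4: PC=3 exec 'SUB C, 4'. After: A=2 B=4 C=0 D=0 ZF=1 PC=4
Step 5: PC=4 exec 'SUB D, 5'. After: A=2 B=4 C=0 D=-5 ZF=0 PC=5
Step 6: PC=5 exec 'SUB A, 1'. After: A=1 B=4 C=0 D=-5 ZF=0 PC=6
Step 7: PC=6 exec 'JNZ 2'. After: A=1 B=4 C=0 D=-5 ZF=0 PC=2
Step 8: PC=2 exec 'ADD C, B'. After: A=1 B=4 C=4 D=-5 ZF=0 PC=3
Step 9: PC=3 exec 'SUB C, 4'. After: A=1 B=4 C=0 D=-5 ZF=1 PC=4
Step 10: PC=4 exec 'SUB D, 5'. After: A=1 B=4 C=0 D=-10 ZF=0 PC=5
Step 11: PC=5 exec 'SUB A, 1'. After: A=0 B=4 C=0 D=-10 ZF=1 PC=6
Step 12: PC=6 exec 'JNZ 2'. After: A=0 B=4 C=0 D=-10 ZF=1 PC=7
Step 13: PC=7 exec 'MOV C, 1'. After: A=0 B=4 C=1 D=-10 ZF=1 PC=8
Step 14: PC=8 exec 'HALT'. After: A=0 B=4 C=1 D=-10 ZF=1 PC=8 HALTED
Total instructions executed: 14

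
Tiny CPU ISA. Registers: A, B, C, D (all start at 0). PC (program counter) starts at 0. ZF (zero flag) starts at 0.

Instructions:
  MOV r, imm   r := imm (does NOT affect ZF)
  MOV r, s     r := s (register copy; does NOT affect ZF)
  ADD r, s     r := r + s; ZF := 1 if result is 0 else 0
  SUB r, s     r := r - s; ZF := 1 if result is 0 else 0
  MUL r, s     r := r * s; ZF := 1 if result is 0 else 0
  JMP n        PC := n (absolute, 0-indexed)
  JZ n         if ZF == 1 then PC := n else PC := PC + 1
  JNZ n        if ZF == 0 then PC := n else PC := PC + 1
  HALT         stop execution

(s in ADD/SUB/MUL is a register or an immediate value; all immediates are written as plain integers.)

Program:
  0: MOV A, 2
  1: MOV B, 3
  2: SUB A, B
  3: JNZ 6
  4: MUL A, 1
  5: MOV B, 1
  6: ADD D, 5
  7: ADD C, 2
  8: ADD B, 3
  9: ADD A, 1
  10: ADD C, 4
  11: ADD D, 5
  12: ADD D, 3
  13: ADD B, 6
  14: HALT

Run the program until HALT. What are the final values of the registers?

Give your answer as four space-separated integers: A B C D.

Answer: 0 12 6 13

Derivation:
Step 1: PC=0 exec 'MOV A, 2'. After: A=2 B=0 C=0 D=0 ZF=0 PC=1
Step 2: PC=1 exec 'MOV B, 3'. After: A=2 B=3 C=0 D=0 ZF=0 PC=2
Step 3: PC=2 exec 'SUB A, B'. After: A=-1 B=3 C=0 D=0 ZF=0 PC=3
Step 4: PC=3 exec 'JNZ 6'. After: A=-1 B=3 C=0 D=0 ZF=0 PC=6
Step 5: PC=6 exec 'ADD D, 5'. After: A=-1 B=3 C=0 D=5 ZF=0 PC=7
Step 6: PC=7 exec 'ADD C, 2'. After: A=-1 B=3 C=2 D=5 ZF=0 PC=8
Step 7: PC=8 exec 'ADD B, 3'. After: A=-1 B=6 C=2 D=5 ZF=0 PC=9
Step 8: PC=9 exec 'ADD A, 1'. After: A=0 B=6 C=2 D=5 ZF=1 PC=10
Step 9: PC=10 exec 'ADD C, 4'. After: A=0 B=6 C=6 D=5 ZF=0 PC=11
Step 10: PC=11 exec 'ADD D, 5'. After: A=0 B=6 C=6 D=10 ZF=0 PC=12
Step 11: PC=12 exec 'ADD D, 3'. After: A=0 B=6 C=6 D=13 ZF=0 PC=13
Step 12: PC=13 exec 'ADD B, 6'. After: A=0 B=12 C=6 D=13 ZF=0 PC=14
Step 13: PC=14 exec 'HALT'. After: A=0 B=12 C=6 D=13 ZF=0 PC=14 HALTED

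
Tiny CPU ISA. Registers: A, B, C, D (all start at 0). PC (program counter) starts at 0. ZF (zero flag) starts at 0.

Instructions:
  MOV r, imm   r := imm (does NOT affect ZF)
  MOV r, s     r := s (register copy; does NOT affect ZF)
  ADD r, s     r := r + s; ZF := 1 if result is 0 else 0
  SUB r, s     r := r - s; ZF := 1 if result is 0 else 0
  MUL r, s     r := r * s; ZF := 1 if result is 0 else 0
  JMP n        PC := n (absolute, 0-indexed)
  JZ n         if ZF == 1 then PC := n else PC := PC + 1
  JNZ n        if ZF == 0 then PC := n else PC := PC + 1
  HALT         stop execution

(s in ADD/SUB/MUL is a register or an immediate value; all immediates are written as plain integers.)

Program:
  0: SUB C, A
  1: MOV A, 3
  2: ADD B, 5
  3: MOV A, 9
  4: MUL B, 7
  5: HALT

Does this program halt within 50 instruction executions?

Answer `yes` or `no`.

Answer: yes

Derivation:
Step 1: PC=0 exec 'SUB C, A'. After: A=0 B=0 C=0 D=0 ZF=1 PC=1
Step 2: PC=1 exec 'MOV A, 3'. After: A=3 B=0 C=0 D=0 ZF=1 PC=2
Step 3: PC=2 exec 'ADD B, 5'. After: A=3 B=5 C=0 D=0 ZF=0 PC=3
Step 4: PC=3 exec 'MOV A, 9'. After: A=9 B=5 C=0 D=0 ZF=0 PC=4
Step 5: PC=4 exec 'MUL B, 7'. After: A=9 B=35 C=0 D=0 ZF=0 PC=5
Step 6: PC=5 exec 'HALT'. After: A=9 B=35 C=0 D=0 ZF=0 PC=5 HALTED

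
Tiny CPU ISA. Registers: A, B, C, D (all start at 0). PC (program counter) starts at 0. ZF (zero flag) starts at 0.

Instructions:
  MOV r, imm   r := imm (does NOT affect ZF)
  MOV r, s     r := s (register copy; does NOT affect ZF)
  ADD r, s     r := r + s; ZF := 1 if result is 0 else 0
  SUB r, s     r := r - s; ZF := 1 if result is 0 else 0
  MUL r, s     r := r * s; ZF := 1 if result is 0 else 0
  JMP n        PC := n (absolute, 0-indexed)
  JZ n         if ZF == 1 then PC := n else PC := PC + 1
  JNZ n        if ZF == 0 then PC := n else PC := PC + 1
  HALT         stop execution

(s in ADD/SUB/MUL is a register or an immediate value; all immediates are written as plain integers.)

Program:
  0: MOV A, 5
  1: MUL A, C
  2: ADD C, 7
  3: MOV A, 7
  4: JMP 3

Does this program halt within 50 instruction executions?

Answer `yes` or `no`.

Answer: no

Derivation:
Step 1: PC=0 exec 'MOV A, 5'. After: A=5 B=0 C=0 D=0 ZF=0 PC=1
Step 2: PC=1 exec 'MUL A, C'. After: A=0 B=0 C=0 D=0 ZF=1 PC=2
Step 3: PC=2 exec 'ADD C, 7'. After: A=0 B=0 C=7 D=0 ZF=0 PC=3
Step 4: PC=3 exec 'MOV A, 7'. After: A=7 B=0 C=7 D=0 ZF=0 PC=4
Step 5: PC=4 exec 'JMP 3'. After: A=7 B=0 C=7 D=0 ZF=0 PC=3
Step 6: PC=3 exec 'MOV A, 7'. After: A=7 B=0 C=7 D=0 ZF=0 PC=4
State after step 6 equals state after step 4: the program is in a cycle of length 2 and will never halt.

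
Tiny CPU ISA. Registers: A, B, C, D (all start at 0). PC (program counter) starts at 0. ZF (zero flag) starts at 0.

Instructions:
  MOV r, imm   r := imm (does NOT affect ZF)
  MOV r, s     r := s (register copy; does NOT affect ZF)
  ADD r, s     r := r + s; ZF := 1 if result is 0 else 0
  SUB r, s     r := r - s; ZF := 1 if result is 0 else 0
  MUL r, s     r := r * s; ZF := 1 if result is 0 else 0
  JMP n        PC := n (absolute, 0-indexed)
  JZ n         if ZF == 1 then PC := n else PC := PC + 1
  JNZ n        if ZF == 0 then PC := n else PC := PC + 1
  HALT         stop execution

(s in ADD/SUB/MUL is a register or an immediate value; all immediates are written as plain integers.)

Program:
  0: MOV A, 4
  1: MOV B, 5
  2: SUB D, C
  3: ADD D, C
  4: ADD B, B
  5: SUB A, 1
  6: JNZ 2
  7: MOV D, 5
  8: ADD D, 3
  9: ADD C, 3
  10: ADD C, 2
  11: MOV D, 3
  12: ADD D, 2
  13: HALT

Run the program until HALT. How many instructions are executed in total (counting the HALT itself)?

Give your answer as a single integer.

Answer: 29

Derivation:
Step 1: PC=0 exec 'MOV A, 4'. After: A=4 B=0 C=0 D=0 ZF=0 PC=1
Step 2: PC=1 exec 'MOV B, 5'. After: A=4 B=5 C=0 D=0 ZF=0 PC=2
Step 3: PC=2 exec 'SUB D, C'. After: A=4 B=5 C=0 D=0 ZF=1 PC=3
Step 4: PC=3 exec 'ADD D, C'. After: A=4 B=5 C=0 D=0 ZF=1 PC=4
Step 5: PC=4 exec 'ADD B, B'. After: A=4 B=10 C=0 D=0 ZF=0 PC=5
Step 6: PC=5 exec 'SUB A, 1'. After: A=3 B=10 C=0 D=0 ZF=0 PC=6
Step 7: PC=6 exec 'JNZ 2'. After: A=3 B=10 C=0 D=0 ZF=0 PC=2
Step 8: PC=2 exec 'SUB D, C'. After: A=3 B=10 C=0 D=0 ZF=1 PC=3
Step 9: PC=3 exec 'ADD D, C'. After: A=3 B=10 C=0 D=0 ZF=1 PC=4
Step 10: PC=4 exec 'ADD B, B'. After: A=3 B=20 C=0 D=0 ZF=0 PC=5
Step 11: PC=5 exec 'SUB A, 1'. After: A=2 B=20 C=0 D=0 ZF=0 PC=6
Step 12: PC=6 exec 'JNZ 2'. After: A=2 B=20 C=0 D=0 ZF=0 PC=2
Step 13: PC=2 exec 'SUB D, C'. After: A=2 B=20 C=0 D=0 ZF=1 PC=3
Step 14: PC=3 exec 'ADD D, C'. After: A=2 B=20 C=0 D=0 ZF=1 PC=4
Step 15: PC=4 exec 'ADD B, B'. After: A=2 B=40 C=0 D=0 ZF=0 PC=5
Step 16: PC=5 exec 'SUB A, 1'. After: A=1 B=40 C=0 D=0 ZF=0 PC=6
Step 17: PC=6 exec 'JNZ 2'. After: A=1 B=40 C=0 D=0 ZF=0 PC=2
Step 18: PC=2 exec 'SUB D, C'. After: A=1 B=40 C=0 D=0 ZF=1 PC=3
Step 19: PC=3 exec 'ADD D, C'. After: A=1 B=40 C=0 D=0 ZF=1 PC=4
Step 20: PC=4 exec 'ADD B, B'. After: A=1 B=80 C=0 D=0 ZF=0 PC=5
Step 21: PC=5 exec 'SUB A, 1'. After: A=0 B=80 C=0 D=0 ZF=1 PC=6
Step 22: PC=6 exec 'JNZ 2'. After: A=0 B=80 C=0 D=0 ZF=1 PC=7
Step 23: PC=7 exec 'MOV D, 5'. After: A=0 B=80 C=0 D=5 ZF=1 PC=8
Step 24: PC=8 exec 'ADD D, 3'. After: A=0 B=80 C=0 D=8 ZF=0 PC=9
Step 25: PC=9 exec 'ADD C, 3'. After: A=0 B=80 C=3 D=8 ZF=0 PC=10
Step 26: PC=10 exec 'ADD C, 2'. After: A=0 B=80 C=5 D=8 ZF=0 PC=11
Step 27: PC=11 exec 'MOV D, 3'. After: A=0 B=80 C=5 D=3 ZF=0 PC=12
Step 28: PC=12 exec 'ADD D, 2'. After: A=0 B=80 C=5 D=5 ZF=0 PC=13
Step 29: PC=13 exec 'HALT'. After: A=0 B=80 C=5 D=5 ZF=0 PC=13 HALTED
Total instructions executed: 29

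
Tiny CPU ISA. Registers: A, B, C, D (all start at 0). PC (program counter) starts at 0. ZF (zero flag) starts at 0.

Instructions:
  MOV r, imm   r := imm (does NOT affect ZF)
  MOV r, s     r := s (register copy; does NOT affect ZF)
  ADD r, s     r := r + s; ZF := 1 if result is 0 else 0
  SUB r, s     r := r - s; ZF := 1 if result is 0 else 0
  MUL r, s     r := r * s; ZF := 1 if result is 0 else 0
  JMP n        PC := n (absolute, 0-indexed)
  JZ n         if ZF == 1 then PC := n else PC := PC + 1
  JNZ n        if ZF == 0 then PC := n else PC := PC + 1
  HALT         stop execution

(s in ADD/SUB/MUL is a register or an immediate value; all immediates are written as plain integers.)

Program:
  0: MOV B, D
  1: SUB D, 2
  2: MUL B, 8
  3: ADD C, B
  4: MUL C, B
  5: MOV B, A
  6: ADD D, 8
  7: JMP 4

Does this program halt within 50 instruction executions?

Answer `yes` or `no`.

Step 1: PC=0 exec 'MOV B, D'. After: A=0 B=0 C=0 D=0 ZF=0 PC=1
Step 2: PC=1 exec 'SUB D, 2'. After: A=0 B=0 C=0 D=-2 ZF=0 PC=2
Step 3: PC=2 exec 'MUL B, 8'. After: A=0 B=0 C=0 D=-2 ZF=1 PC=3
Step 4: PC=3 exec 'ADD C, B'. After: A=0 B=0 C=0 D=-2 ZF=1 PC=4
Step 5: PC=4 exec 'MUL C, B'. After: A=0 B=0 C=0 D=-2 ZF=1 PC=5
Step 6: PC=5 exec 'MOV B, A'. After: A=0 B=0 C=0 D=-2 ZF=1 PC=6
Step 7: PC=6 exec 'ADD D, 8'. After: A=0 B=0 C=0 D=6 ZF=0 PC=7
Step 8: PC=7 exec 'JMP 4'. After: A=0 B=0 C=0 D=6 ZF=0 PC=4
Step 9: PC=4 exec 'MUL C, B'. After: A=0 B=0 C=0 D=6 ZF=1 PC=5
Step 10: PC=5 exec 'MOV B, A'. After: A=0 B=0 C=0 D=6 ZF=1 PC=6
Step 11: PC=6 exec 'ADD D, 8'. After: A=0 B=0 C=0 D=14 ZF=0 PC=7
Step 12: PC=7 exec 'JMP 4'. After: A=0 B=0 C=0 D=14 ZF=0 PC=4
Step 13: PC=4 exec 'MUL C, B'. After: A=0 B=0 C=0 D=14 ZF=1 PC=5
Step 14: PC=5 exec 'MOV B, A'. After: A=0 B=0 C=0 D=14 ZF=1 PC=6
Step 15: PC=6 exec 'ADD D, 8'. After: A=0 B=0 C=0 D=22 ZF=0 PC=7
After 50 steps: not halted. PC revisits the same instructions with no path to HALT; will never halt.

Answer: no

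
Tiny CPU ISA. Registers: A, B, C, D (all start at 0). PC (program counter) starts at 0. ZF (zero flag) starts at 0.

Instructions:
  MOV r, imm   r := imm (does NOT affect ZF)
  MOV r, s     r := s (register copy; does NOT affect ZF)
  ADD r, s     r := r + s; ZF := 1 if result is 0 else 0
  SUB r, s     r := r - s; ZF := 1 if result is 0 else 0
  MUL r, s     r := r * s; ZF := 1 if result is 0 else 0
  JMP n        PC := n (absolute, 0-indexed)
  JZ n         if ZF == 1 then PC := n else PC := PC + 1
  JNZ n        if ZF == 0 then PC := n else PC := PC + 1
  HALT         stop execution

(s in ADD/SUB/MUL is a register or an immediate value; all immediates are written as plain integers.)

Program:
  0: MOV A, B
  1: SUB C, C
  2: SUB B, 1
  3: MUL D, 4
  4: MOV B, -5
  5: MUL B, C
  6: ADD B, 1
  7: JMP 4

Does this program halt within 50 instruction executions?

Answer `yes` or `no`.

Answer: no

Derivation:
Step 1: PC=0 exec 'MOV A, B'. After: A=0 B=0 C=0 D=0 ZF=0 PC=1
Step 2: PC=1 exec 'SUB C, C'. After: A=0 B=0 C=0 D=0 ZF=1 PC=2
Step 3: PC=2 exec 'SUB B, 1'. After: A=0 B=-1 C=0 D=0 ZF=0 PC=3
Step 4: PC=3 exec 'MUL D, 4'. After: A=0 B=-1 C=0 D=0 ZF=1 PC=4
Step 5: PC=4 exec 'MOV B, -5'. After: A=0 B=-5 C=0 D=0 ZF=1 PC=5
Step 6: PC=5 exec 'MUL B, C'. After: A=0 B=0 C=0 D=0 ZF=1 PC=6
Step 7: PC=6 exec 'ADD B, 1'. After: A=0 B=1 C=0 D=0 ZF=0 PC=7
Step 8: PC=7 exec 'JMP 4'. After: A=0 B=1 C=0 D=0 ZF=0 PC=4
Step 9: PC=4 exec 'MOV B, -5'. After: A=0 B=-5 C=0 D=0 ZF=0 PC=5
Step 10: PC=5 exec 'MUL B, C'. After: A=0 B=0 C=0 D=0 ZF=1 PC=6
State after step 10 equals state after step 6: the program is in a cycle of length 4 and will never halt.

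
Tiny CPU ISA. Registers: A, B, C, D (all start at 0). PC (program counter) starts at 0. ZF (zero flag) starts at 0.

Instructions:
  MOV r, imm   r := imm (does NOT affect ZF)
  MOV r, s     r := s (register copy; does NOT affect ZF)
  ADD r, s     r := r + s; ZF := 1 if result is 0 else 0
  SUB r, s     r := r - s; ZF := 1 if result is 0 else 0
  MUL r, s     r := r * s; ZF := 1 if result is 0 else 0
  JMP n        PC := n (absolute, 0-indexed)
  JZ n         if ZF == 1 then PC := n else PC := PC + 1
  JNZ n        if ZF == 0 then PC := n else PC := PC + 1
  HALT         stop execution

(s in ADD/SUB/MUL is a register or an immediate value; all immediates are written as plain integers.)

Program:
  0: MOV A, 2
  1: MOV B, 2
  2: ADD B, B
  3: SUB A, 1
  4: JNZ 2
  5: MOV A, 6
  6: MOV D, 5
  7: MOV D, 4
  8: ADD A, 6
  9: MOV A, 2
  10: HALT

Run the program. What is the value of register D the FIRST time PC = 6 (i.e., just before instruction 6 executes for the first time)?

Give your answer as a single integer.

Step 1: PC=0 exec 'MOV A, 2'. After: A=2 B=0 C=0 D=0 ZF=0 PC=1
Step 2: PC=1 exec 'MOV B, 2'. After: A=2 B=2 C=0 D=0 ZF=0 PC=2
Step 3: PC=2 exec 'ADD B, B'. After: A=2 B=4 C=0 D=0 ZF=0 PC=3
Step 4: PC=3 exec 'SUB A, 1'. After: A=1 B=4 C=0 D=0 ZF=0 PC=4
Step 5: PC=4 exec 'JNZ 2'. After: A=1 B=4 C=0 D=0 ZF=0 PC=2
Step 6: PC=2 exec 'ADD B, B'. After: A=1 B=8 C=0 D=0 ZF=0 PC=3
Step 7: PC=3 exec 'SUB A, 1'. After: A=0 B=8 C=0 D=0 ZF=1 PC=4
Step 8: PC=4 exec 'JNZ 2'. After: A=0 B=8 C=0 D=0 ZF=1 PC=5
Step 9: PC=5 exec 'MOV A, 6'. After: A=6 B=8 C=0 D=0 ZF=1 PC=6
First time PC=6: D=0

0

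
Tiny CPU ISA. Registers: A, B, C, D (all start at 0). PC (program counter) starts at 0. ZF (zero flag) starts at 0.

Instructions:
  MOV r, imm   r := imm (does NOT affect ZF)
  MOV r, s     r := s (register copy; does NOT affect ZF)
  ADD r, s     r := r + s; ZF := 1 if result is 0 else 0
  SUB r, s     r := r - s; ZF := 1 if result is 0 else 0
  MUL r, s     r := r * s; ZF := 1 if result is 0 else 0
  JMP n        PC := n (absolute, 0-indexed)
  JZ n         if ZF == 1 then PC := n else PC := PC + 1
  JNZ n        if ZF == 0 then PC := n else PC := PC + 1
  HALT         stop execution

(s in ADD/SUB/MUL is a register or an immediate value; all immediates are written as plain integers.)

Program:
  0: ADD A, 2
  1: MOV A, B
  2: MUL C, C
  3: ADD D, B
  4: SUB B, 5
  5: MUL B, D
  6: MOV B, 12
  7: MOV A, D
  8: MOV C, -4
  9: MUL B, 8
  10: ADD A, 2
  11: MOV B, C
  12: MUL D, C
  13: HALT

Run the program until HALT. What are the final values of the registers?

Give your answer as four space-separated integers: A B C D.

Step 1: PC=0 exec 'ADD A, 2'. After: A=2 B=0 C=0 D=0 ZF=0 PC=1
Step 2: PC=1 exec 'MOV A, B'. After: A=0 B=0 C=0 D=0 ZF=0 PC=2
Step 3: PC=2 exec 'MUL C, C'. After: A=0 B=0 C=0 D=0 ZF=1 PC=3
Step 4: PC=3 exec 'ADD D, B'. After: A=0 B=0 C=0 D=0 ZF=1 PC=4
Step 5: PC=4 exec 'SUB B, 5'. After: A=0 B=-5 C=0 D=0 ZF=0 PC=5
Step 6: PC=5 exec 'MUL B, D'. After: A=0 B=0 C=0 D=0 ZF=1 PC=6
Step 7: PC=6 exec 'MOV B, 12'. After: A=0 B=12 C=0 D=0 ZF=1 PC=7
Step 8: PC=7 exec 'MOV A, D'. After: A=0 B=12 C=0 D=0 ZF=1 PC=8
Step 9: PC=8 exec 'MOV C, -4'. After: A=0 B=12 C=-4 D=0 ZF=1 PC=9
Step 10: PC=9 exec 'MUL B, 8'. After: A=0 B=96 C=-4 D=0 ZF=0 PC=10
Step 11: PC=10 exec 'ADD A, 2'. After: A=2 B=96 C=-4 D=0 ZF=0 PC=11
Step 12: PC=11 exec 'MOV B, C'. After: A=2 B=-4 C=-4 D=0 ZF=0 PC=12
Step 13: PC=12 exec 'MUL D, C'. After: A=2 B=-4 C=-4 D=0 ZF=1 PC=13
Step 14: PC=13 exec 'HALT'. After: A=2 B=-4 C=-4 D=0 ZF=1 PC=13 HALTED

Answer: 2 -4 -4 0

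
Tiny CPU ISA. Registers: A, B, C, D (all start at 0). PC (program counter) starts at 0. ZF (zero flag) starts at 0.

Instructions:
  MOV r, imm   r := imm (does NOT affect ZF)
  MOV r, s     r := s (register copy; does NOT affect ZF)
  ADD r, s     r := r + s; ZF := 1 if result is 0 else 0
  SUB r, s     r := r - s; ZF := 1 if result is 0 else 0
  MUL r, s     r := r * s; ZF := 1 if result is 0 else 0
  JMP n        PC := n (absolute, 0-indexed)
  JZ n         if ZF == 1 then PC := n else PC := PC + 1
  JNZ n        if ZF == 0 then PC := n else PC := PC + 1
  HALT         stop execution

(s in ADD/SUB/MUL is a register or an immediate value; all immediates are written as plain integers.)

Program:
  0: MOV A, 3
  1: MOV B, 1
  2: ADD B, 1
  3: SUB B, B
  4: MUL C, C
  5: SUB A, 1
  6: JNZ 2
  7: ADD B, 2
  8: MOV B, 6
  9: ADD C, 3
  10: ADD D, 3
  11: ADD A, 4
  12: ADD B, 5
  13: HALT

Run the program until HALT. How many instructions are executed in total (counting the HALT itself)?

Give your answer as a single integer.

Answer: 24

Derivation:
Step 1: PC=0 exec 'MOV A, 3'. After: A=3 B=0 C=0 D=0 ZF=0 PC=1
Step 2: PC=1 exec 'MOV B, 1'. After: A=3 B=1 C=0 D=0 ZF=0 PC=2
Step 3: PC=2 exec 'ADD B, 1'. After: A=3 B=2 C=0 D=0 ZF=0 PC=3
Step 4: PC=3 exec 'SUB B, B'. After: A=3 B=0 C=0 D=0 ZF=1 PC=4
Step 5: PC=4 exec 'MUL C, C'. After: A=3 B=0 C=0 D=0 ZF=1 PC=5
Step 6: PC=5 exec 'SUB A, 1'. After: A=2 B=0 C=0 D=0 ZF=0 PC=6
Step 7: PC=6 exec 'JNZ 2'. After: A=2 B=0 C=0 D=0 ZF=0 PC=2
Step 8: PC=2 exec 'ADD B, 1'. After: A=2 B=1 C=0 D=0 ZF=0 PC=3
Step 9: PC=3 exec 'SUB B, B'. After: A=2 B=0 C=0 D=0 ZF=1 PC=4
Step 10: PC=4 exec 'MUL C, C'. After: A=2 B=0 C=0 D=0 ZF=1 PC=5
Step 11: PC=5 exec 'SUB A, 1'. After: A=1 B=0 C=0 D=0 ZF=0 PC=6
Step 12: PC=6 exec 'JNZ 2'. After: A=1 B=0 C=0 D=0 ZF=0 PC=2
Step 13: PC=2 exec 'ADD B, 1'. After: A=1 B=1 C=0 D=0 ZF=0 PC=3
Step 14: PC=3 exec 'SUB B, B'. After: A=1 B=0 C=0 D=0 ZF=1 PC=4
Step 15: PC=4 exec 'MUL C, C'. After: A=1 B=0 C=0 D=0 ZF=1 PC=5
Step 16: PC=5 exec 'SUB A, 1'. After: A=0 B=0 C=0 D=0 ZF=1 PC=6
Step 17: PC=6 exec 'JNZ 2'. After: A=0 B=0 C=0 D=0 ZF=1 PC=7
Step 18: PC=7 exec 'ADD B, 2'. After: A=0 B=2 C=0 D=0 ZF=0 PC=8
Step 19: PC=8 exec 'MOV B, 6'. After: A=0 B=6 C=0 D=0 ZF=0 PC=9
Step 20: PC=9 exec 'ADD C, 3'. After: A=0 B=6 C=3 D=0 ZF=0 PC=10
Step 21: PC=10 exec 'ADD D, 3'. After: A=0 B=6 C=3 D=3 ZF=0 PC=11
Step 22: PC=11 exec 'ADD A, 4'. After: A=4 B=6 C=3 D=3 ZF=0 PC=12
Step 23: PC=12 exec 'ADD B, 5'. After: A=4 B=11 C=3 D=3 ZF=0 PC=13
Step 24: PC=13 exec 'HALT'. After: A=4 B=11 C=3 D=3 ZF=0 PC=13 HALTED
Total instructions executed: 24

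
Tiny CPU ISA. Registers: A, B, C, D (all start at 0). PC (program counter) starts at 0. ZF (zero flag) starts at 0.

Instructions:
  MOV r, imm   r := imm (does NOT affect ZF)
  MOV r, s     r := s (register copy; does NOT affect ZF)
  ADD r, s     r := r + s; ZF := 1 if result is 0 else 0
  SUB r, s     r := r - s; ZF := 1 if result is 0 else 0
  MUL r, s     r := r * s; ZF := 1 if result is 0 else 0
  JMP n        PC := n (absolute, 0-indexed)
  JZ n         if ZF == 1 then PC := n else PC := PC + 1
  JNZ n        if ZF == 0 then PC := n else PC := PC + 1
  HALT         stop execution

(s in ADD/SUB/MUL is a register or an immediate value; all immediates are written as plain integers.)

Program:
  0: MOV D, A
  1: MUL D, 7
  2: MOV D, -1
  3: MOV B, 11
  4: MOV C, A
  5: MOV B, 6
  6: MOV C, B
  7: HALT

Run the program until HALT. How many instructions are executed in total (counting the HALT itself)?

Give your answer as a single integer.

Answer: 8

Derivation:
Step 1: PC=0 exec 'MOV D, A'. After: A=0 B=0 C=0 D=0 ZF=0 PC=1
Step 2: PC=1 exec 'MUL D, 7'. After: A=0 B=0 C=0 D=0 ZF=1 PC=2
Step 3: PC=2 exec 'MOV D, -1'. After: A=0 B=0 C=0 D=-1 ZF=1 PC=3
Step 4: PC=3 exec 'MOV B, 11'. After: A=0 B=11 C=0 D=-1 ZF=1 PC=4
Step 5: PC=4 exec 'MOV C, A'. After: A=0 B=11 C=0 D=-1 ZF=1 PC=5
Step 6: PC=5 exec 'MOV B, 6'. After: A=0 B=6 C=0 D=-1 ZF=1 PC=6
Step 7: PC=6 exec 'MOV C, B'. After: A=0 B=6 C=6 D=-1 ZF=1 PC=7
Step 8: PC=7 exec 'HALT'. After: A=0 B=6 C=6 D=-1 ZF=1 PC=7 HALTED
Total instructions executed: 8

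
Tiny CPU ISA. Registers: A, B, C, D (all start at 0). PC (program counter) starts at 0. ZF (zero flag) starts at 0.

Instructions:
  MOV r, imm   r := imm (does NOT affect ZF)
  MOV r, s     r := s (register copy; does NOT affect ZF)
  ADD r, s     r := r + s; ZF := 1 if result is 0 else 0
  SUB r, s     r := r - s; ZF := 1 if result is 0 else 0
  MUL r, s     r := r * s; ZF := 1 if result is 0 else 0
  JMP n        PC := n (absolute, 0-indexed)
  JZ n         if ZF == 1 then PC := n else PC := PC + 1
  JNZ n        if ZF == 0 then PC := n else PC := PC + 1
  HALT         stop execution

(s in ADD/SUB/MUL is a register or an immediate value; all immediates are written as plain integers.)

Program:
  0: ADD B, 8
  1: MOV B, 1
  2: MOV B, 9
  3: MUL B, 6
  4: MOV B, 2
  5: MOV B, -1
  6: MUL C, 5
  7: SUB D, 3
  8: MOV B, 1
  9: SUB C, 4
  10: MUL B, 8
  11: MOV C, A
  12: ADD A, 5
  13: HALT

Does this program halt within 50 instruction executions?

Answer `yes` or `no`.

Step 1: PC=0 exec 'ADD B, 8'. After: A=0 B=8 C=0 D=0 ZF=0 PC=1
Step 2: PC=1 exec 'MOV B, 1'. After: A=0 B=1 C=0 D=0 ZF=0 PC=2
Step 3: PC=2 exec 'MOV B, 9'. After: A=0 B=9 C=0 D=0 ZF=0 PC=3
Step 4: PC=3 exec 'MUL B, 6'. After: A=0 B=54 C=0 D=0 ZF=0 PC=4
Step 5: PC=4 exec 'MOV B, 2'. After: A=0 B=2 C=0 D=0 ZF=0 PC=5
Step 6: PC=5 exec 'MOV B, -1'. After: A=0 B=-1 C=0 D=0 ZF=0 PC=6
Step 7: PC=6 exec 'MUL C, 5'. After: A=0 B=-1 C=0 D=0 ZF=1 PC=7
Step 8: PC=7 exec 'SUB D, 3'. After: A=0 B=-1 C=0 D=-3 ZF=0 PC=8
Step 9: PC=8 exec 'MOV B, 1'. After: A=0 B=1 C=0 D=-3 ZF=0 PC=9
Step 10: PC=9 exec 'SUB C, 4'. After: A=0 B=1 C=-4 D=-3 ZF=0 PC=10
Step 11: PC=10 exec 'MUL B, 8'. After: A=0 B=8 C=-4 D=-3 ZF=0 PC=11
Step 12: PC=11 exec 'MOV C, A'. After: A=0 B=8 C=0 D=-3 ZF=0 PC=12
Step 13: PC=12 exec 'ADD A, 5'. After: A=5 B=8 C=0 D=-3 ZF=0 PC=13
Step 14: PC=13 exec 'HALT'. After: A=5 B=8 C=0 D=-3 ZF=0 PC=13 HALTED

Answer: yes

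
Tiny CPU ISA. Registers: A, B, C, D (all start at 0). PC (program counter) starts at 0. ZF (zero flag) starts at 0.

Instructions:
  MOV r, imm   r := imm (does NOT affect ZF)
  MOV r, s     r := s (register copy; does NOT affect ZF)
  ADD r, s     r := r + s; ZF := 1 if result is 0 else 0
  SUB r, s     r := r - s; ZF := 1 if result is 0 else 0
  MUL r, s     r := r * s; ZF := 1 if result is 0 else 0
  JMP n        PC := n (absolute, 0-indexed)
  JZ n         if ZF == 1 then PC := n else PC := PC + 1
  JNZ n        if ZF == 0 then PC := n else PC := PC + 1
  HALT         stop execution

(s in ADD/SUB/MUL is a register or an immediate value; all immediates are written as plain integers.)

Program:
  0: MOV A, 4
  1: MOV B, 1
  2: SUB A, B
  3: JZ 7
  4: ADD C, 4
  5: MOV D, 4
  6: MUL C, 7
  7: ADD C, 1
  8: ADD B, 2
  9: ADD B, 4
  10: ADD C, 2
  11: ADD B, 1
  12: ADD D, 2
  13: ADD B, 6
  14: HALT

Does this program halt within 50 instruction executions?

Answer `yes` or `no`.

Answer: yes

Derivation:
Step 1: PC=0 exec 'MOV A, 4'. After: A=4 B=0 C=0 D=0 ZF=0 PC=1
Step 2: PC=1 exec 'MOV B, 1'. After: A=4 B=1 C=0 D=0 ZF=0 PC=2
Step 3: PC=2 exec 'SUB A, B'. After: A=3 B=1 C=0 D=0 ZF=0 PC=3
Step 4: PC=3 exec 'JZ 7'. After: A=3 B=1 C=0 D=0 ZF=0 PC=4
Step 5: PC=4 exec 'ADD C, 4'. After: A=3 B=1 C=4 D=0 ZF=0 PC=5
Step 6: PC=5 exec 'MOV D, 4'. After: A=3 B=1 C=4 D=4 ZF=0 PC=6
Step 7: PC=6 exec 'MUL C, 7'. After: A=3 B=1 C=28 D=4 ZF=0 PC=7
Step 8: PC=7 exec 'ADD C, 1'. After: A=3 B=1 C=29 D=4 ZF=0 PC=8
Step 9: PC=8 exec 'ADD B, 2'. After: A=3 B=3 C=29 D=4 ZF=0 PC=9
Step 10: PC=9 exec 'ADD B, 4'. After: A=3 B=7 C=29 D=4 ZF=0 PC=10
Step 11: PC=10 exec 'ADD C, 2'. After: A=3 B=7 C=31 D=4 ZF=0 PC=11
Step 12: PC=11 exec 'ADD B, 1'. After: A=3 B=8 C=31 D=4 ZF=0 PC=12
Step 13: PC=12 exec 'ADD D, 2'. After: A=3 B=8 C=31 D=6 ZF=0 PC=13
Step 14: PC=13 exec 'ADD B, 6'. After: A=3 B=14 C=31 D=6 ZF=0 PC=14
Step 15: PC=14 exec 'HALT'. After: A=3 B=14 C=31 D=6 ZF=0 PC=14 HALTED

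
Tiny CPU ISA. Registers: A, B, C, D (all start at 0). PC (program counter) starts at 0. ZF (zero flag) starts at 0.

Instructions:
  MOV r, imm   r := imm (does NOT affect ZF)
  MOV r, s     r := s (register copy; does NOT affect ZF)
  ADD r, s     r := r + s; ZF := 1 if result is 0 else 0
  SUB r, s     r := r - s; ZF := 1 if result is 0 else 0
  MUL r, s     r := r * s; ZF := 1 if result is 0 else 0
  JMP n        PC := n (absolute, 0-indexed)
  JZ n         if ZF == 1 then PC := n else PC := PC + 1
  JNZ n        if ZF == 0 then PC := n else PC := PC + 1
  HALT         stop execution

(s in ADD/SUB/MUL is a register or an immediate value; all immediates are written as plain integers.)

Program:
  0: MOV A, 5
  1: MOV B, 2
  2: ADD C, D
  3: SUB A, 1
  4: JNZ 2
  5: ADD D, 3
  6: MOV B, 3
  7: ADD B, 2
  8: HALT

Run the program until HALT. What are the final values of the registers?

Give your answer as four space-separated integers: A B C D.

Answer: 0 5 0 3

Derivation:
Step 1: PC=0 exec 'MOV A, 5'. After: A=5 B=0 C=0 D=0 ZF=0 PC=1
Step 2: PC=1 exec 'MOV B, 2'. After: A=5 B=2 C=0 D=0 ZF=0 PC=2
Step 3: PC=2 exec 'ADD C, D'. After: A=5 B=2 C=0 D=0 ZF=1 PC=3
Step 4: PC=3 exec 'SUB A, 1'. After: A=4 B=2 C=0 D=0 ZF=0 PC=4
Step 5: PC=4 exec 'JNZ 2'. After: A=4 B=2 C=0 D=0 ZF=0 PC=2
Step 6: PC=2 exec 'ADD C, D'. After: A=4 B=2 C=0 D=0 ZF=1 PC=3
Step 7: PC=3 exec 'SUB A, 1'. After: A=3 B=2 C=0 D=0 ZF=0 PC=4
Step 8: PC=4 exec 'JNZ 2'. After: A=3 B=2 C=0 D=0 ZF=0 PC=2
Step 9: PC=2 exec 'ADD C, D'. After: A=3 B=2 C=0 D=0 ZF=1 PC=3
Step 10: PC=3 exec 'SUB A, 1'. After: A=2 B=2 C=0 D=0 ZF=0 PC=4
Step 11: PC=4 exec 'JNZ 2'. After: A=2 B=2 C=0 D=0 ZF=0 PC=2
Step 12: PC=2 exec 'ADD C, D'. After: A=2 B=2 C=0 D=0 ZF=1 PC=3
Step 13: PC=3 exec 'SUB A, 1'. After: A=1 B=2 C=0 D=0 ZF=0 PC=4
Step 14: PC=4 exec 'JNZ 2'. After: A=1 B=2 C=0 D=0 ZF=0 PC=2
Step 15: PC=2 exec 'ADD C, D'. After: A=1 B=2 C=0 D=0 ZF=1 PC=3
Step 16: PC=3 exec 'SUB A, 1'. After: A=0 B=2 C=0 D=0 ZF=1 PC=4
Step 17: PC=4 exec 'JNZ 2'. After: A=0 B=2 C=0 D=0 ZF=1 PC=5
Step 18: PC=5 exec 'ADD D, 3'. After: A=0 B=2 C=0 D=3 ZF=0 PC=6
Step 19: PC=6 exec 'MOV B, 3'. After: A=0 B=3 C=0 D=3 ZF=0 PC=7
Step 20: PC=7 exec 'ADD B, 2'. After: A=0 B=5 C=0 D=3 ZF=0 PC=8
Step 21: PC=8 exec 'HALT'. After: A=0 B=5 C=0 D=3 ZF=0 PC=8 HALTED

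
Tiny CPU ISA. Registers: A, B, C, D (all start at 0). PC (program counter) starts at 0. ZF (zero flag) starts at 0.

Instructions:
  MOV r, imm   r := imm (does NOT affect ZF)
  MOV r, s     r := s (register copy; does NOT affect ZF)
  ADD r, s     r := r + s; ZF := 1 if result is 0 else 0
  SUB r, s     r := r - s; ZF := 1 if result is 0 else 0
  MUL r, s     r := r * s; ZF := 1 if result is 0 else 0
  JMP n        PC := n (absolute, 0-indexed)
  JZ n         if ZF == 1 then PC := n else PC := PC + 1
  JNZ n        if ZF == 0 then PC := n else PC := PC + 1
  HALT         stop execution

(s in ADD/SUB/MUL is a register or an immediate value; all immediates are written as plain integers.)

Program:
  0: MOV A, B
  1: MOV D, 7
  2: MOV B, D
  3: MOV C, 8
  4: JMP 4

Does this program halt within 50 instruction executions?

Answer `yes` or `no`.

Step 1: PC=0 exec 'MOV A, B'. After: A=0 B=0 C=0 D=0 ZF=0 PC=1
Step 2: PC=1 exec 'MOV D, 7'. After: A=0 B=0 C=0 D=7 ZF=0 PC=2
Step 3: PC=2 exec 'MOV B, D'. After: A=0 B=7 C=0 D=7 ZF=0 PC=3
Step 4: PC=3 exec 'MOV C, 8'. After: A=0 B=7 C=8 D=7 ZF=0 PC=4
Step 5: PC=4 exec 'JMP 4'. After: A=0 B=7 C=8 D=7 ZF=0 PC=4
State after step 5 equals state after step 4: the program is in a cycle of length 1 and will never halt.

Answer: no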